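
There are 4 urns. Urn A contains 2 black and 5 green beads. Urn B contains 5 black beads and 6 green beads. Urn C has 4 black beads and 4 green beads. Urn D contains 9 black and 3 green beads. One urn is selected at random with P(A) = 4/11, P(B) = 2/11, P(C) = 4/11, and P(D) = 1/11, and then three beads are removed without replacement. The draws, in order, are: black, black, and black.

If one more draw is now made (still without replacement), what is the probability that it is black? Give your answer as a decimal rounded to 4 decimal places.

0.4336

Compute the likelihood of the observed sequence for each case: P(data | urn A) = (2/7)(1/6)(0/5) = 0; P(data | urn B) = (5/11)(4/10)(3/9) = 0.060606; P(data | urn C) = (4/8)(3/7)(2/6) = 0.071429; P(data | urn D) = (9/12)(8/11)(7/10) = 0.38182.
Multiplying each by its prior: 4/11 · 0 = 0, 2/11 · 0.060606 = 0.011019, 4/11 · 0.071429 = 0.025974, 1/11 · 0.38182 = 0.034711; with total 0.071704.
Dividing through by the total gives posterior P(urn A | data) = 0, P(urn B | data) = 0.15368, P(urn C | data) = 0.36224, P(urn D | data) = 0.48408.
Averaging over the posterior, P(black next | data) = (1/4)(0.15368) + (1/5)(0.36224) + (2/3)(0.48408) = 0.43359.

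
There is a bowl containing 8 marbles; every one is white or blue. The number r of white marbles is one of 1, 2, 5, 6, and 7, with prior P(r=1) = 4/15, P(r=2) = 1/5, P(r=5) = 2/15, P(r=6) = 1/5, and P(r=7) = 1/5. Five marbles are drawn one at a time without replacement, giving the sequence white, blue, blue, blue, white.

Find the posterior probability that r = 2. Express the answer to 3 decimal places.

Compute the likelihood of the observed sequence for each case: P(data | r = 1) = (1/8)(7/7)(6/6)(5/5)(0/4) = 0; P(data | r = 2) = (2/8)(6/7)(5/6)(4/5)(1/4) = 1/28; P(data | r = 5) = (5/8)(3/7)(2/6)(1/5)(4/4) = 1/56; P(data | r = 6) = (6/8)(2/7)(1/6)(0/5) = 0; P(data | r = 7) = (7/8)(1/7)(0/6) = 0.
Weighting by the prior gives 4/15 · 0 = 0, 1/5 · 1/28 = 1/140, 2/15 · 1/56 = 1/420, 1/5 · 0 = 0, 1/5 · 0 = 0; with total 1/105.
So P(r = 2 | data) = (1/140) / (1/105) = 3/4.

0.750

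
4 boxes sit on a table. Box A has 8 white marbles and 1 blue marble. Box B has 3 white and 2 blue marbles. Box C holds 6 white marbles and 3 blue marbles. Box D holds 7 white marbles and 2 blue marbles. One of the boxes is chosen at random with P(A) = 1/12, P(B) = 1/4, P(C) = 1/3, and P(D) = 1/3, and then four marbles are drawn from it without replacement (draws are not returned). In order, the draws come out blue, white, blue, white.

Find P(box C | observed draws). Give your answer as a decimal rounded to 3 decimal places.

0.367

Under each hypothesis, the probability of the observed sequence is: P(data | box A) = (1/9)(8/8)(0/7) = 0; P(data | box B) = (2/5)(3/4)(1/3)(2/2) = 0.1; P(data | box C) = (3/9)(6/8)(2/7)(5/6) = 0.059524; P(data | box D) = (2/9)(7/8)(1/7)(6/6) = 0.027778.
The prior-weighted likelihoods are 1/12 · 0 = 0, 1/4 · 0.1 = 0.025, 1/3 · 0.059524 = 0.019841, 1/3 · 0.027778 = 0.0092593; these sum to 0.054101.
Hence P(box C | data) = (0.019841) / (0.054101) = 0.36675.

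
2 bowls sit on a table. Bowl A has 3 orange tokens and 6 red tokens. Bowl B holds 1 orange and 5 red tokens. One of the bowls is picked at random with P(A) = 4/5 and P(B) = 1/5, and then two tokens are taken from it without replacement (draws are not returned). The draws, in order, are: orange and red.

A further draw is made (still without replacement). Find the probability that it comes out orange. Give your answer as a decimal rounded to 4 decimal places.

0.2449

Under each hypothesis, the probability of the observed sequence is: P(data | bowl A) = (3/9)(6/8) = 1/4; P(data | bowl B) = (1/6)(5/5) = 1/6.
Weighting by the prior gives 4/5 · 1/4 = 1/5, 1/5 · 1/6 = 1/30; with total 7/30.
Dividing through by the total gives posterior P(bowl A | data) = 6/7, P(bowl B | data) = 1/7.
So P(orange next | data) = Σ P(orange next | H) P(H | data) = (2/7)(6/7) + (0)(1/7) = 12/49.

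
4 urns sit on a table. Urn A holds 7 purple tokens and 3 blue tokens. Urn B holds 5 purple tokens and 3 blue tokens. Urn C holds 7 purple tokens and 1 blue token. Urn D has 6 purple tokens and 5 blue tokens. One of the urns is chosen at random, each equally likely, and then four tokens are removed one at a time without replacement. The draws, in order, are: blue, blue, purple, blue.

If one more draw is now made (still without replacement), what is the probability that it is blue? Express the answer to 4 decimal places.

For each hypothesis, P(data | H) works out to: P(data | urn A) = (3/10)(2/9)(7/8)(1/7) = 0.0083333; P(data | urn B) = (3/8)(2/7)(5/6)(1/5) = 0.017857; P(data | urn C) = (1/8)(0/7) = 0; P(data | urn D) = (5/11)(4/10)(6/9)(3/8) = 0.045455.
Weighting by the prior gives 1/4 · 0.0083333 = 0.0020833, 1/4 · 0.017857 = 0.0044643, 1/4 · 0 = 0, 1/4 · 0.045455 = 0.011364; summing to 0.017911.
The posterior is then P(urn A | data) = 0.11631, P(urn B | data) = 0.24924, P(urn C | data) = 0, P(urn D | data) = 0.63444.
Averaging over the posterior, P(blue next | data) = (0)(0.11631) + (0)(0.24924) + (2/7)(0.63444) = 0.18127.

0.1813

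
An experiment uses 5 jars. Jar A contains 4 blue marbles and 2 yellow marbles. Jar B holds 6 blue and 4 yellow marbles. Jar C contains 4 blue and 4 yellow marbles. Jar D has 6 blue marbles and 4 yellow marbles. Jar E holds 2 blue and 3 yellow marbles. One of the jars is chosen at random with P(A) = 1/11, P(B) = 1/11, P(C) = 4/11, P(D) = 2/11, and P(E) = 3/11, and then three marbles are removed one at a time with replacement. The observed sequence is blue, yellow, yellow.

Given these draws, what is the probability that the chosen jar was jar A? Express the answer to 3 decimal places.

The likelihood of the observed sequence under each hypothesis: P(data | jar A) = (4/6)(2/6)(2/6) = 0.074074; P(data | jar B) = (6/10)(4/10)(4/10) = 0.096; P(data | jar C) = (4/8)(4/8)(4/8) = 0.125; P(data | jar D) = (6/10)(4/10)(4/10) = 0.096; P(data | jar E) = (2/5)(3/5)(3/5) = 0.144.
Multiplying each by its prior: 1/11 · 0.074074 = 0.006734, 1/11 · 0.096 = 0.0087273, 4/11 · 0.125 = 0.045455, 2/11 · 0.096 = 0.017455, 3/11 · 0.144 = 0.039273; with total 0.11764.
So P(jar A | data) = (0.006734) / (0.11764) = 0.057241.

0.057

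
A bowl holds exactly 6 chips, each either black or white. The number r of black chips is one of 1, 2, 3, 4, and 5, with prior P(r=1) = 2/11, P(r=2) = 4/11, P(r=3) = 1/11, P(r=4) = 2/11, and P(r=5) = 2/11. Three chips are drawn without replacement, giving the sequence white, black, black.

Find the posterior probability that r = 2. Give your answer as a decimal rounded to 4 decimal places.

0.2319

Under each hypothesis, the probability of the observed sequence is: P(data | r = 1) = (5/6)(1/5)(0/4) = 0; P(data | r = 2) = (4/6)(2/5)(1/4) = 1/15; P(data | r = 3) = (3/6)(3/5)(2/4) = 3/20; P(data | r = 4) = (2/6)(4/5)(3/4) = 1/5; P(data | r = 5) = (1/6)(5/5)(4/4) = 1/6.
Weighting by the prior gives 2/11 · 0 = 0, 4/11 · 1/15 = 4/165, 1/11 · 3/20 = 3/220, 2/11 · 1/5 = 2/55, 2/11 · 1/6 = 1/33; these sum to 23/220.
By Bayes' rule, P(r = 2 | data) = (4/165) / (23/220) = 16/69.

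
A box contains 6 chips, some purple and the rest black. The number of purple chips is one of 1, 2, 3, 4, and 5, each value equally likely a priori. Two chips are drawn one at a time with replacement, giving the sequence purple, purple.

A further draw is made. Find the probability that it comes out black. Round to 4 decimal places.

0.3182

Under each hypothesis, the probability of the observed sequence is: P(data | r = 1) = (1/6)(1/6) = 1/36; P(data | r = 2) = (2/6)(2/6) = 1/9; P(data | r = 3) = (3/6)(3/6) = 1/4; P(data | r = 4) = (4/6)(4/6) = 4/9; P(data | r = 5) = (5/6)(5/6) = 25/36.
Multiplying each by its prior: 1/5 · 1/36 = 1/180, 1/5 · 1/9 = 1/45, 1/5 · 1/4 = 1/20, 1/5 · 4/9 = 4/45, 1/5 · 25/36 = 5/36; summing to 11/36.
Normalising, the posterior is P(r = 1 | data) = 1/55, P(r = 2 | data) = 4/55, P(r = 3 | data) = 9/55, P(r = 4 | data) = 16/55, P(r = 5 | data) = 5/11.
So P(black next | data) = Σ P(black next | H) P(H | data) = (5/6)(1/55) + (2/3)(4/55) + (1/2)(9/55) + (1/3)(16/55) + (1/6)(5/11) = 7/22.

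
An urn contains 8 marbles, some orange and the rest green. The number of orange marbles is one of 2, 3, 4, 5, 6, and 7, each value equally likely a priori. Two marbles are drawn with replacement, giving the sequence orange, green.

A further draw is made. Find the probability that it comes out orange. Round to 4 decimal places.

Compute the likelihood of the observed sequence for each case: P(data | r = 2) = (2/8)(6/8) = 3/16; P(data | r = 3) = (3/8)(5/8) = 15/64; P(data | r = 4) = (4/8)(4/8) = 1/4; P(data | r = 5) = (5/8)(3/8) = 15/64; P(data | r = 6) = (6/8)(2/8) = 3/16; P(data | r = 7) = (7/8)(1/8) = 7/64.
Multiplying each by its prior: 1/6 · 3/16 = 1/32, 1/6 · 15/64 = 5/128, 1/6 · 1/4 = 1/24, 1/6 · 15/64 = 5/128, 1/6 · 3/16 = 1/32, 1/6 · 7/64 = 7/384; with total 77/384.
Dividing through by the total gives posterior P(r = 2 | data) = 12/77, P(r = 3 | data) = 15/77, P(r = 4 | data) = 16/77, P(r = 5 | data) = 15/77, P(r = 6 | data) = 12/77, P(r = 7 | data) = 1/11.
So P(orange next | data) = Σ P(orange next | H) P(H | data) = (1/4)(12/77) + (3/8)(15/77) + (1/2)(16/77) + (5/8)(15/77) + (3/4)(12/77) + (7/8)(1/11) = 47/88.

0.5341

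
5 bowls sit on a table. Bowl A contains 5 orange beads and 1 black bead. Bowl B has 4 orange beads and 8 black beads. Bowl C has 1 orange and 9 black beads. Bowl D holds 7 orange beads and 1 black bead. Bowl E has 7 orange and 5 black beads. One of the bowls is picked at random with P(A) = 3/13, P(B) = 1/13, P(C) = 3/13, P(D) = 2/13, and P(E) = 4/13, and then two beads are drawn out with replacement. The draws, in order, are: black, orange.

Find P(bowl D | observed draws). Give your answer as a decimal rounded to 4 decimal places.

Compute the likelihood of the observed sequence for each case: P(data | bowl A) = (1/6)(5/6) = 0.13889; P(data | bowl B) = (8/12)(4/12) = 0.22222; P(data | bowl C) = (9/10)(1/10) = 0.09; P(data | bowl D) = (1/8)(7/8) = 0.10938; P(data | bowl E) = (5/12)(7/12) = 0.24306.
Weighting by the prior gives 3/13 · 0.13889 = 0.032051, 1/13 · 0.22222 = 0.017094, 3/13 · 0.09 = 0.020769, 2/13 · 0.10938 = 0.016827, 4/13 · 0.24306 = 0.074786; with total 0.16153.
By Bayes' rule, P(bowl D | data) = (0.016827) / (0.16153) = 0.10417.

0.1042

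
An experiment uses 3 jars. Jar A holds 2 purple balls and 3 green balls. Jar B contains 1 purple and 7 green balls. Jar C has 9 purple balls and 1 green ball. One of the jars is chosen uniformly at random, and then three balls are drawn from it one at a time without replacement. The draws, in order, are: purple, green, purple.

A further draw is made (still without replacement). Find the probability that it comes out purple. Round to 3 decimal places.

Under each hypothesis, the probability of the observed sequence is: P(data | jar A) = (2/5)(3/4)(1/3) = 1/10; P(data | jar B) = (1/8)(7/7)(0/6) = 0; P(data | jar C) = (9/10)(1/9)(8/8) = 1/10.
Weighting by the prior gives 1/3 · 1/10 = 1/30, 1/3 · 0 = 0, 1/3 · 1/10 = 1/30; summing to 1/15.
The posterior is then P(jar A | data) = 1/2, P(jar B | data) = 0, P(jar C | data) = 1/2.
The predictive probability is P(purple next | data) = (0)(1/2) + (1)(1/2) = 1/2.

0.500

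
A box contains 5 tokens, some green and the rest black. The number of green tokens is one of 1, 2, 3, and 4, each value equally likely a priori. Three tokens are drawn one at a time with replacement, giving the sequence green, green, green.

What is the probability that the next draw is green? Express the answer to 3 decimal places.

Compute the likelihood of the observed sequence for each case: P(data | r = 1) = (1/5)(1/5)(1/5) = 1/125; P(data | r = 2) = (2/5)(2/5)(2/5) = 8/125; P(data | r = 3) = (3/5)(3/5)(3/5) = 27/125; P(data | r = 4) = (4/5)(4/5)(4/5) = 64/125.
The prior-weighted likelihoods are 1/4 · 1/125 = 1/500, 1/4 · 8/125 = 2/125, 1/4 · 27/125 = 27/500, 1/4 · 64/125 = 16/125; with total 1/5.
The posterior is then P(r = 1 | data) = 1/100, P(r = 2 | data) = 2/25, P(r = 3 | data) = 27/100, P(r = 4 | data) = 16/25.
The predictive probability is P(green next | data) = (1/5)(1/100) + (2/5)(2/25) + (3/5)(27/100) + (4/5)(16/25) = 177/250.

0.708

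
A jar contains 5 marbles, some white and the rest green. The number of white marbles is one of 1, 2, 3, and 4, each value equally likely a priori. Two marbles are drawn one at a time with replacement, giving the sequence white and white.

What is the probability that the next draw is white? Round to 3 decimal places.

0.667

For each hypothesis, P(data | H) works out to: P(data | r = 1) = (1/5)(1/5) = 1/25; P(data | r = 2) = (2/5)(2/5) = 4/25; P(data | r = 3) = (3/5)(3/5) = 9/25; P(data | r = 4) = (4/5)(4/5) = 16/25.
The prior-weighted likelihoods are 1/4 · 1/25 = 1/100, 1/4 · 4/25 = 1/25, 1/4 · 9/25 = 9/100, 1/4 · 16/25 = 4/25; these sum to 3/10.
Normalising, the posterior is P(r = 1 | data) = 1/30, P(r = 2 | data) = 2/15, P(r = 3 | data) = 3/10, P(r = 4 | data) = 8/15.
Averaging over the posterior, P(white next | data) = (1/5)(1/30) + (2/5)(2/15) + (3/5)(3/10) + (4/5)(8/15) = 2/3.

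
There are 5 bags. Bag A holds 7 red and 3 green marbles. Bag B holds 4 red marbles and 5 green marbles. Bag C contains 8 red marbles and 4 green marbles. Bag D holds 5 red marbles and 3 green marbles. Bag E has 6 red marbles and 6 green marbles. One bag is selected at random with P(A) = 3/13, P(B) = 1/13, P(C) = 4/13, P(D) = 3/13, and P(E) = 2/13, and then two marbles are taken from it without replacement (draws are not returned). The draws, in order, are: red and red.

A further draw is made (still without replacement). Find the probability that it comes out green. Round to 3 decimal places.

Under each hypothesis, the probability of the observed sequence is: P(data | bag A) = (7/10)(6/9) = 0.46667; P(data | bag B) = (4/9)(3/8) = 0.16667; P(data | bag C) = (8/12)(7/11) = 0.42424; P(data | bag D) = (5/8)(4/7) = 0.35714; P(data | bag E) = (6/12)(5/11) = 0.22727.
The prior-weighted likelihoods are 3/13 · 0.46667 = 0.10769, 1/13 · 0.16667 = 0.012821, 4/13 · 0.42424 = 0.13054, 3/13 · 0.35714 = 0.082418, 2/13 · 0.22727 = 0.034965; with total 0.36843.
Normalising, the posterior is P(bag A | data) = 0.2923, P(bag B | data) = 0.034798, P(bag C | data) = 0.3543, P(bag D | data) = 0.2237, P(bag E | data) = 0.094902.
So P(green next | data) = Σ P(green next | H) P(H | data) = (3/8)(0.2923) + (5/7)(0.034798) + (2/5)(0.3543) + (1/2)(0.2237) + (3/5)(0.094902) = 0.44498.

0.445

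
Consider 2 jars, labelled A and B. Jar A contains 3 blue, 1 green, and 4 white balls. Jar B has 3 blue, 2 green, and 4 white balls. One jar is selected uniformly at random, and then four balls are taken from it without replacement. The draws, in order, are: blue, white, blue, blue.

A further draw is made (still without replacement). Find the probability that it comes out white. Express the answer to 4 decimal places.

Compute the likelihood of the observed sequence for each case: P(data | jar A) = (3/8)(4/7)(2/6)(1/5) = 1/70; P(data | jar B) = (3/9)(4/8)(2/7)(1/6) = 1/126.
Multiplying each by its prior: 1/2 · 1/70 = 1/140, 1/2 · 1/126 = 1/252; these sum to 1/90.
Dividing through by the total gives posterior P(jar A | data) = 9/14, P(jar B | data) = 5/14.
Averaging over the posterior, P(white next | data) = (3/4)(9/14) + (3/5)(5/14) = 39/56.

0.6964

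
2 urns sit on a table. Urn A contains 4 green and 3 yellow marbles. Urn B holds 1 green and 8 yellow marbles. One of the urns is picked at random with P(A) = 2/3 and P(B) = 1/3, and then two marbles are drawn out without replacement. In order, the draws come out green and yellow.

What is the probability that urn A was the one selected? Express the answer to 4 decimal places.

0.8372

Compute the likelihood of the observed sequence for each case: P(data | urn A) = (4/7)(3/6) = 2/7; P(data | urn B) = (1/9)(8/8) = 1/9.
The prior-weighted likelihoods are 2/3 · 2/7 = 4/21, 1/3 · 1/9 = 1/27; with total 43/189.
By Bayes' rule, P(urn A | data) = (4/21) / (43/189) = 36/43.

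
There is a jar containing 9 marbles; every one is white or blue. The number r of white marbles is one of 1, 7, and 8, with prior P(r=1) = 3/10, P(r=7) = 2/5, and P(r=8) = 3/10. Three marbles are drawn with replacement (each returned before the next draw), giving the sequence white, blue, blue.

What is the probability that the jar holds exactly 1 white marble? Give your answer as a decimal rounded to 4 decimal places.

0.5854

Compute the likelihood of the observed sequence for each case: P(data | r = 1) = (1/9)(8/9)(8/9) = 0.087791; P(data | r = 7) = (7/9)(2/9)(2/9) = 0.038409; P(data | r = 8) = (8/9)(1/9)(1/9) = 0.010974.
Multiplying each by its prior: 3/10 · 0.087791 = 0.026337, 2/5 · 0.038409 = 0.015364, 3/10 · 0.010974 = 0.0032922; with total 0.044993.
So P(r = 1 | data) = (0.026337) / (0.044993) = 0.58537.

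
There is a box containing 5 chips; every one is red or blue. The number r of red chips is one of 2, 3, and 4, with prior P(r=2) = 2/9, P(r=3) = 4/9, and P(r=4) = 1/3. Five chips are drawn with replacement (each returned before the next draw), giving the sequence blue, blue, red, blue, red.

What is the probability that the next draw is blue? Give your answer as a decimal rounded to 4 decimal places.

The likelihood of the observed sequence under each hypothesis: P(data | r = 2) = (3/5)(3/5)(2/5)(3/5)(2/5) = 0.03456; P(data | r = 3) = (2/5)(2/5)(3/5)(2/5)(3/5) = 0.02304; P(data | r = 4) = (1/5)(1/5)(4/5)(1/5)(4/5) = 0.00512.
The prior-weighted likelihoods are 2/9 · 0.03456 = 0.00768, 4/9 · 0.02304 = 0.01024, 1/3 · 0.00512 = 0.0017067; these sum to 0.019627.
The posterior is then P(r = 2 | data) = 0.3913, P(r = 3 | data) = 0.52174, P(r = 4 | data) = 0.086957.
So P(blue next | data) = Σ P(blue next | H) P(H | data) = (3/5)(0.3913) + (2/5)(0.52174) + (1/5)(0.086957) = 0.46087.

0.4609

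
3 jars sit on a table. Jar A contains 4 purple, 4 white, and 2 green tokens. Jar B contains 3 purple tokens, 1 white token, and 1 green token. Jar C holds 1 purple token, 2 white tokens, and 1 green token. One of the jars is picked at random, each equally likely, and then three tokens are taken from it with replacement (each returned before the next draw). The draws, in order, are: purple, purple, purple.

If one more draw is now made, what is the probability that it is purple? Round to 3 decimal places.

0.538

The likelihood of the observed sequence under each hypothesis: P(data | jar A) = (4/10)(4/10)(4/10) = 0.064; P(data | jar B) = (3/5)(3/5)(3/5) = 0.216; P(data | jar C) = (1/4)(1/4)(1/4) = 0.015625.
Weighting by the prior gives 1/3 · 0.064 = 0.021333, 1/3 · 0.216 = 0.072, 1/3 · 0.015625 = 0.0052083; these sum to 0.098542.
The posterior is then P(jar A | data) = 0.21649, P(jar B | data) = 0.73066, P(jar C | data) = 0.052854.
The predictive probability is P(purple next | data) = (2/5)(0.21649) + (3/5)(0.73066) + (1/4)(0.052854) = 0.5382.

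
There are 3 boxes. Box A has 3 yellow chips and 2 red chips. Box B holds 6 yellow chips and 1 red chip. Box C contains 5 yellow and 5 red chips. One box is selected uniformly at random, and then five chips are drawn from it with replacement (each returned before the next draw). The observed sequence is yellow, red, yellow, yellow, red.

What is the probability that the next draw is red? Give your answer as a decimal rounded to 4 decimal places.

0.3977

For each hypothesis, P(data | H) works out to: P(data | box A) = (3/5)(2/5)(3/5)(3/5)(2/5) = 0.03456; P(data | box B) = (6/7)(1/7)(6/7)(6/7)(1/7) = 0.012852; P(data | box C) = (5/10)(5/10)(5/10)(5/10)(5/10) = 0.03125.
The prior-weighted likelihoods are 1/3 · 0.03456 = 0.01152, 1/3 · 0.012852 = 0.0042839, 1/3 · 0.03125 = 0.010417; these sum to 0.026221.
Normalising, the posterior is P(box A | data) = 0.43935, P(box B | data) = 0.16338, P(box C | data) = 0.39727.
So P(red next | data) = Σ P(red next | H) P(H | data) = (2/5)(0.43935) + (1/7)(0.16338) + (1/2)(0.39727) = 0.39771.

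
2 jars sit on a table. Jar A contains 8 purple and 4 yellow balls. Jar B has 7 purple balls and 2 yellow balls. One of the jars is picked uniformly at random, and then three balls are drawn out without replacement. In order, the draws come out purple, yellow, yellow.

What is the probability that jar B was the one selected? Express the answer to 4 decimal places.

Under each hypothesis, the probability of the observed sequence is: P(data | jar A) = (8/12)(4/11)(3/10) = 0.072727; P(data | jar B) = (7/9)(2/8)(1/7) = 0.027778.
Weighting by the prior gives 1/2 · 0.072727 = 0.036364, 1/2 · 0.027778 = 0.013889; summing to 0.050253.
Therefore the posterior P(jar B | data) = (0.013889) / (0.050253) = 0.27638.

0.2764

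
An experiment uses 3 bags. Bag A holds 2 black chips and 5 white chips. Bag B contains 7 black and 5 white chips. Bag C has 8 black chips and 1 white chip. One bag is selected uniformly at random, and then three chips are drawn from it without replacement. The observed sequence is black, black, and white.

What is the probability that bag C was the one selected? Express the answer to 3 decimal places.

Under each hypothesis, the probability of the observed sequence is: P(data | bag A) = (2/7)(1/6)(5/5) = 0.047619; P(data | bag B) = (7/12)(6/11)(5/10) = 0.15909; P(data | bag C) = (8/9)(7/8)(1/7) = 0.11111.
The prior-weighted likelihoods are 1/3 · 0.047619 = 0.015873, 1/3 · 0.15909 = 0.05303, 1/3 · 0.11111 = 0.037037; summing to 0.10594.
Hence P(bag C | data) = (0.037037) / (0.10594) = 0.3496.

0.350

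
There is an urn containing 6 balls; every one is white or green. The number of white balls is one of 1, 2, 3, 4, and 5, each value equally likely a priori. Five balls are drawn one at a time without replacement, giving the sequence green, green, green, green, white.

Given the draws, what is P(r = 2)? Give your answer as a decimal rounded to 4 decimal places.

0.2857

The likelihood of the observed sequence under each hypothesis: P(data | r = 1) = (5/6)(4/5)(3/4)(2/3)(1/2) = 1/6; P(data | r = 2) = (4/6)(3/5)(2/4)(1/3)(2/2) = 1/15; P(data | r = 3) = (3/6)(2/5)(1/4)(0/3) = 0; P(data | r = 4) = (2/6)(1/5)(0/4) = 0; P(data | r = 5) = (1/6)(0/5) = 0.
The prior-weighted likelihoods are 1/5 · 1/6 = 1/30, 1/5 · 1/15 = 1/75, 1/5 · 0 = 0, 1/5 · 0 = 0, 1/5 · 0 = 0; these sum to 7/150.
Hence P(r = 2 | data) = (1/75) / (7/150) = 2/7.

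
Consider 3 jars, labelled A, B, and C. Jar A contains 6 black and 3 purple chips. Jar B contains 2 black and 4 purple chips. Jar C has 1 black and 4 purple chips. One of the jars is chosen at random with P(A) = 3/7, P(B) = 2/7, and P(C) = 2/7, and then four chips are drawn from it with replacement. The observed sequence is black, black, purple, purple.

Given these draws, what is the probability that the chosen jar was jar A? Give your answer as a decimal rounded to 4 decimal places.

Under each hypothesis, the probability of the observed sequence is: P(data | jar A) = (6/9)(6/9)(3/9)(3/9) = 0.049383; P(data | jar B) = (2/6)(2/6)(4/6)(4/6) = 0.049383; P(data | jar C) = (1/5)(1/5)(4/5)(4/5) = 0.0256.
The prior-weighted likelihoods are 3/7 · 0.049383 = 0.021164, 2/7 · 0.049383 = 0.014109, 2/7 · 0.0256 = 0.0073143; these sum to 0.042588.
By Bayes' rule, P(jar A | data) = (0.021164) / (0.042588) = 0.49695.

0.4970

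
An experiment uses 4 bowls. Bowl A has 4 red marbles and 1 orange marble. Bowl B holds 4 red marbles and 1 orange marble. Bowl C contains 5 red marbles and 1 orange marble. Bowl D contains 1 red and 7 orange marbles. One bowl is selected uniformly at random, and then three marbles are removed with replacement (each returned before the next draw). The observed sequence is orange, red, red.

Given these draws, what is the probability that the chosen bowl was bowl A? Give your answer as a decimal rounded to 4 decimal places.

Under each hypothesis, the probability of the observed sequence is: P(data | bowl A) = (1/5)(4/5)(4/5) = 0.128; P(data | bowl B) = (1/5)(4/5)(4/5) = 0.128; P(data | bowl C) = (1/6)(5/6)(5/6) = 0.11574; P(data | bowl D) = (7/8)(1/8)(1/8) = 0.013672.
Weighting by the prior gives 1/4 · 0.128 = 0.032, 1/4 · 0.128 = 0.032, 1/4 · 0.11574 = 0.028935, 1/4 · 0.013672 = 0.003418; summing to 0.096353.
Therefore the posterior P(bowl A | data) = (0.032) / (0.096353) = 0.33211.

0.3321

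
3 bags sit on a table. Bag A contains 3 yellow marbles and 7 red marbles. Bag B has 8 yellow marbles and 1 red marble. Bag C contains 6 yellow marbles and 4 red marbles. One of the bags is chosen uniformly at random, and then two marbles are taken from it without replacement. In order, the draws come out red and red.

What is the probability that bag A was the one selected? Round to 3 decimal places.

Compute the likelihood of the observed sequence for each case: P(data | bag A) = (7/10)(6/9) = 7/15; P(data | bag B) = (1/9)(0/8) = 0; P(data | bag C) = (4/10)(3/9) = 2/15.
Weighting by the prior gives 1/3 · 7/15 = 7/45, 1/3 · 0 = 0, 1/3 · 2/15 = 2/45; with total 1/5.
So P(bag A | data) = (7/45) / (1/5) = 7/9.

0.778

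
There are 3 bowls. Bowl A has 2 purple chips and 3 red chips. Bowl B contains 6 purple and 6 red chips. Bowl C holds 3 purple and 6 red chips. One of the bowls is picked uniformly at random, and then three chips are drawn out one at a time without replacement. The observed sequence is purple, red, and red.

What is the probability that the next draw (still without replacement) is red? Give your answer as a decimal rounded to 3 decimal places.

The likelihood of the observed sequence under each hypothesis: P(data | bowl A) = (2/5)(3/4)(2/3) = 0.2; P(data | bowl B) = (6/12)(6/11)(5/10) = 0.13636; P(data | bowl C) = (3/9)(6/8)(5/7) = 0.17857.
Weighting by the prior gives 1/3 · 0.2 = 0.066667, 1/3 · 0.13636 = 0.045455, 1/3 · 0.17857 = 0.059524; these sum to 0.17165.
Dividing through by the total gives posterior P(bowl A | data) = 0.3884, P(bowl B | data) = 0.26482, P(bowl C | data) = 0.34678.
Averaging over the posterior, P(red next | data) = (1/2)(0.3884) + (4/9)(0.26482) + (2/3)(0.34678) = 0.54309.

0.543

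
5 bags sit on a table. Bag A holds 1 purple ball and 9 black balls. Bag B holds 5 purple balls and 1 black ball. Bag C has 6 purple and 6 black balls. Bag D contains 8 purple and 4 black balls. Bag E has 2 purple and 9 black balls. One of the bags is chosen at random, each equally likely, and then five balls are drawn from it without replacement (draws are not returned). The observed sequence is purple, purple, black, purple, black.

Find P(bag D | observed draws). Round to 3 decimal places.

0.528

Under each hypothesis, the probability of the observed sequence is: P(data | bag A) = (1/10)(0/9) = 0; P(data | bag B) = (5/6)(4/5)(1/4)(3/3)(0/2) = 0; P(data | bag C) = (6/12)(5/11)(6/10)(4/9)(5/8) = 0.037879; P(data | bag D) = (8/12)(7/11)(4/10)(6/9)(3/8) = 0.042424; P(data | bag E) = (2/11)(1/10)(9/9)(0/8) = 0.
Weighting by the prior gives 1/5 · 0 = 0, 1/5 · 0 = 0, 1/5 · 0.037879 = 0.0075758, 1/5 · 0.042424 = 0.0084848, 1/5 · 0 = 0; with total 0.016061.
Hence P(bag D | data) = (0.0084848) / (0.016061) = 0.5283.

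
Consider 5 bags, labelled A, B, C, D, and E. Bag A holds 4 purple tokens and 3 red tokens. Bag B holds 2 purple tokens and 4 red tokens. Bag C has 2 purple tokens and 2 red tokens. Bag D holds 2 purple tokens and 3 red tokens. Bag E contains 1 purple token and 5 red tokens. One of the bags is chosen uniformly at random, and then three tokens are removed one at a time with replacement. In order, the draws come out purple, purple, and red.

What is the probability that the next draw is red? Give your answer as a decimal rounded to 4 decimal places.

0.5429

The likelihood of the observed sequence under each hypothesis: P(data | bag A) = (4/7)(4/7)(3/7) = 0.13994; P(data | bag B) = (2/6)(2/6)(4/6) = 0.074074; P(data | bag C) = (2/4)(2/4)(2/4) = 0.125; P(data | bag D) = (2/5)(2/5)(3/5) = 0.096; P(data | bag E) = (1/6)(1/6)(5/6) = 0.023148.
Weighting by the prior gives 1/5 · 0.13994 = 0.027988, 1/5 · 0.074074 = 0.014815, 1/5 · 0.125 = 0.025, 1/5 · 0.096 = 0.0192, 1/5 · 0.023148 = 0.0046296; summing to 0.091633.
Dividing through by the total gives posterior P(bag A | data) = 0.30544, P(bag B | data) = 0.16168, P(bag C | data) = 0.27283, P(bag D | data) = 0.20953, P(bag E | data) = 0.050524.
So P(red next | data) = Σ P(red next | H) P(H | data) = (3/7)(0.30544) + (2/3)(0.16168) + (1/2)(0.27283) + (3/5)(0.20953) + (5/6)(0.050524) = 0.54292.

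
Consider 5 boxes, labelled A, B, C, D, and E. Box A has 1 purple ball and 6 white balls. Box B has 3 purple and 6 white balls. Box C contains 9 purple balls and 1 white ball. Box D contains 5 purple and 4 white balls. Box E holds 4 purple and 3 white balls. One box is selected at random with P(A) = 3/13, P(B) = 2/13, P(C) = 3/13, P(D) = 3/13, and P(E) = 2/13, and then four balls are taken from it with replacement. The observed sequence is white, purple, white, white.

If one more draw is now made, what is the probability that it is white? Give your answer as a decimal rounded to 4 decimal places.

Compute the likelihood of the observed sequence for each case: P(data | box A) = (6/7)(1/7)(6/7)(6/7) = 0.089963; P(data | box B) = (6/9)(3/9)(6/9)(6/9) = 0.098765; P(data | box C) = (1/10)(9/10)(1/10)(1/10) = 0.0009; P(data | box D) = (4/9)(5/9)(4/9)(4/9) = 0.048773; P(data | box E) = (3/7)(4/7)(3/7)(3/7) = 0.044981.
Weighting by the prior gives 3/13 · 0.089963 = 0.020761, 2/13 · 0.098765 = 0.015195, 3/13 · 0.0009 = 0.00020769, 3/13 · 0.048773 = 0.011255, 2/13 · 0.044981 = 0.0069202; with total 0.054338.
The posterior is then P(box A | data) = 0.38206, P(box B | data) = 0.27963, P(box C | data) = 0.0038222, P(box D | data) = 0.20713, P(box E | data) = 0.12735.
The predictive probability is P(white next | data) = (6/7)(0.38206) + (2/3)(0.27963) + (1/10)(0.0038222) + (4/9)(0.20713) + (3/7)(0.12735) = 0.66092.

0.6609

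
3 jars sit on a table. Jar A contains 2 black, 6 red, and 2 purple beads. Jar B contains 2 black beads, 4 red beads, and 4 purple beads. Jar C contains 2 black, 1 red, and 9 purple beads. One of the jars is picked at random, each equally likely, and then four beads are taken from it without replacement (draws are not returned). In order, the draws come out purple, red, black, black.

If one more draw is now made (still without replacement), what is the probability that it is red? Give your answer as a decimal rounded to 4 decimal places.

0.5657

The likelihood of the observed sequence under each hypothesis: P(data | jar A) = (2/10)(6/9)(2/8)(1/7) = 0.0047619; P(data | jar B) = (4/10)(4/9)(2/8)(1/7) = 0.0063492; P(data | jar C) = (9/12)(1/11)(2/10)(1/9) = 0.0015152.
Multiplying each by its prior: 1/3 · 0.0047619 = 0.0015873, 1/3 · 0.0063492 = 0.0021164, 1/3 · 0.0015152 = 0.00050505; summing to 0.0042088.
The posterior is then P(jar A | data) = 0.37714, P(jar B | data) = 0.50286, P(jar C | data) = 0.12.
So P(red next | data) = Σ P(red next | H) P(H | data) = (5/6)(0.37714) + (1/2)(0.50286) + (0)(0.12) = 0.56571.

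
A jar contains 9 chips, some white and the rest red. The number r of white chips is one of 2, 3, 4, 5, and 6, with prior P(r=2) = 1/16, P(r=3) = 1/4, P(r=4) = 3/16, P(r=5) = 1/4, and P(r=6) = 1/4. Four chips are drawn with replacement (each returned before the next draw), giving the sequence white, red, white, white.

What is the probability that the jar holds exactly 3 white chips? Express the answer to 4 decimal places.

For each hypothesis, P(data | H) works out to: P(data | r = 2) = (2/9)(7/9)(2/9)(2/9) = 0.0085353; P(data | r = 3) = (3/9)(6/9)(3/9)(3/9) = 0.024691; P(data | r = 4) = (4/9)(5/9)(4/9)(4/9) = 0.048773; P(data | r = 5) = (5/9)(4/9)(5/9)(5/9) = 0.076208; P(data | r = 6) = (6/9)(3/9)(6/9)(6/9) = 0.098765.
Multiplying each by its prior: 1/16 · 0.0085353 = 0.00053346, 1/4 · 0.024691 = 0.0061728, 3/16 · 0.048773 = 0.0091449, 1/4 · 0.076208 = 0.019052, 1/4 · 0.098765 = 0.024691; summing to 0.059595.
So P(r = 3 | data) = (0.0061728) / (0.059595) = 0.10358.

0.1036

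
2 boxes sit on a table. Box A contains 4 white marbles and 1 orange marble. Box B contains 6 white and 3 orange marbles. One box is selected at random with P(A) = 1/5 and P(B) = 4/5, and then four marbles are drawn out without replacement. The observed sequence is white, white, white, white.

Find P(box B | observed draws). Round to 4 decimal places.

0.7042

For each hypothesis, P(data | H) works out to: P(data | box A) = (4/5)(3/4)(2/3)(1/2) = 1/5; P(data | box B) = (6/9)(5/8)(4/7)(3/6) = 5/42.
The prior-weighted likelihoods are 1/5 · 1/5 = 1/25, 4/5 · 5/42 = 2/21; summing to 71/525.
Therefore the posterior P(box B | data) = (2/21) / (71/525) = 50/71.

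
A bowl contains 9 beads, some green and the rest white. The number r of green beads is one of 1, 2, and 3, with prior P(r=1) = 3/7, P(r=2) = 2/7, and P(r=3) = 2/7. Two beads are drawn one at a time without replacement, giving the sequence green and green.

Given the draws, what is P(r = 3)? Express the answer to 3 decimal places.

0.750

The likelihood of the observed sequence under each hypothesis: P(data | r = 1) = (1/9)(0/8) = 0; P(data | r = 2) = (2/9)(1/8) = 1/36; P(data | r = 3) = (3/9)(2/8) = 1/12.
Multiplying each by its prior: 3/7 · 0 = 0, 2/7 · 1/36 = 1/126, 2/7 · 1/12 = 1/42; with total 2/63.
So P(r = 3 | data) = (1/42) / (2/63) = 3/4.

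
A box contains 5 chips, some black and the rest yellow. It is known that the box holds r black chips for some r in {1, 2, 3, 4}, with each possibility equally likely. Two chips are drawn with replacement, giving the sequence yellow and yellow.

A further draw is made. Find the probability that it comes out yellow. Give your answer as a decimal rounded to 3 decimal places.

The likelihood of the observed sequence under each hypothesis: P(data | r = 1) = (4/5)(4/5) = 16/25; P(data | r = 2) = (3/5)(3/5) = 9/25; P(data | r = 3) = (2/5)(2/5) = 4/25; P(data | r = 4) = (1/5)(1/5) = 1/25.
Weighting by the prior gives 1/4 · 16/25 = 4/25, 1/4 · 9/25 = 9/100, 1/4 · 4/25 = 1/25, 1/4 · 1/25 = 1/100; summing to 3/10.
Normalising, the posterior is P(r = 1 | data) = 8/15, P(r = 2 | data) = 3/10, P(r = 3 | data) = 2/15, P(r = 4 | data) = 1/30.
Averaging over the posterior, P(yellow next | data) = (4/5)(8/15) + (3/5)(3/10) + (2/5)(2/15) + (1/5)(1/30) = 2/3.

0.667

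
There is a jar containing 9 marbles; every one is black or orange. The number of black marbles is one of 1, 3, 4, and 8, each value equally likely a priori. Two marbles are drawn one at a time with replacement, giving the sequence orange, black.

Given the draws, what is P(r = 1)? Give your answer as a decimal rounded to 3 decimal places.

Under each hypothesis, the probability of the observed sequence is: P(data | r = 1) = (8/9)(1/9) = 8/81; P(data | r = 3) = (6/9)(3/9) = 2/9; P(data | r = 4) = (5/9)(4/9) = 20/81; P(data | r = 8) = (1/9)(8/9) = 8/81.
Multiplying each by its prior: 1/4 · 8/81 = 2/81, 1/4 · 2/9 = 1/18, 1/4 · 20/81 = 5/81, 1/4 · 8/81 = 2/81; summing to 1/6.
Hence P(r = 1 | data) = (2/81) / (1/6) = 4/27.

0.148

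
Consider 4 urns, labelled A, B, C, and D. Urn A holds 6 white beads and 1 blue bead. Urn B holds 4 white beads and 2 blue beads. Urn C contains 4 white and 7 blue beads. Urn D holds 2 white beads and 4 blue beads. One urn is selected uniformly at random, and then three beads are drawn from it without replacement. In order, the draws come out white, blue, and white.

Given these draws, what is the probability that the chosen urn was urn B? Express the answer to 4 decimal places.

The likelihood of the observed sequence under each hypothesis: P(data | urn A) = (6/7)(1/6)(5/5) = 0.14286; P(data | urn B) = (4/6)(2/5)(3/4) = 0.2; P(data | urn C) = (4/11)(7/10)(3/9) = 0.084848; P(data | urn D) = (2/6)(4/5)(1/4) = 0.066667.
Weighting by the prior gives 1/4 · 0.14286 = 0.035714, 1/4 · 0.2 = 0.05, 1/4 · 0.084848 = 0.021212, 1/4 · 0.066667 = 0.016667; these sum to 0.12359.
Hence P(urn B | data) = (0.05) / (0.12359) = 0.40455.

0.4046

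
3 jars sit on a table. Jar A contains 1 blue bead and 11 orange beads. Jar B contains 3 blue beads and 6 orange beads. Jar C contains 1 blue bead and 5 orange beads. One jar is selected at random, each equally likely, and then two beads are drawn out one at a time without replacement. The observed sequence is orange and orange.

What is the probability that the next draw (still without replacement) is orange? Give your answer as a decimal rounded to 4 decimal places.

0.7764

The likelihood of the observed sequence under each hypothesis: P(data | jar A) = (11/12)(10/11) = 5/6; P(data | jar B) = (6/9)(5/8) = 5/12; P(data | jar C) = (5/6)(4/5) = 2/3.
Weighting by the prior gives 1/3 · 5/6 = 5/18, 1/3 · 5/12 = 5/36, 1/3 · 2/3 = 2/9; with total 23/36.
The posterior is then P(jar A | data) = 10/23, P(jar B | data) = 5/23, P(jar C | data) = 8/23.
So P(orange next | data) = Σ P(orange next | H) P(H | data) = (9/10)(10/23) + (4/7)(5/23) + (3/4)(8/23) = 125/161.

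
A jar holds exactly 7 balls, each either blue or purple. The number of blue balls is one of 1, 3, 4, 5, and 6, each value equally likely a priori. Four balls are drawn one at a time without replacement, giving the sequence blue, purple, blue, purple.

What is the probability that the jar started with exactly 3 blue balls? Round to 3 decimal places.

0.391

Under each hypothesis, the probability of the observed sequence is: P(data | r = 1) = (1/7)(6/6)(0/5) = 0; P(data | r = 3) = (3/7)(4/6)(2/5)(3/4) = 3/35; P(data | r = 4) = (4/7)(3/6)(3/5)(2/4) = 3/35; P(data | r = 5) = (5/7)(2/6)(4/5)(1/4) = 1/21; P(data | r = 6) = (6/7)(1/6)(5/5)(0/4) = 0.
Multiplying each by its prior: 1/5 · 0 = 0, 1/5 · 3/35 = 3/175, 1/5 · 3/35 = 3/175, 1/5 · 1/21 = 1/105, 1/5 · 0 = 0; these sum to 23/525.
Hence P(r = 3 | data) = (3/175) / (23/525) = 9/23.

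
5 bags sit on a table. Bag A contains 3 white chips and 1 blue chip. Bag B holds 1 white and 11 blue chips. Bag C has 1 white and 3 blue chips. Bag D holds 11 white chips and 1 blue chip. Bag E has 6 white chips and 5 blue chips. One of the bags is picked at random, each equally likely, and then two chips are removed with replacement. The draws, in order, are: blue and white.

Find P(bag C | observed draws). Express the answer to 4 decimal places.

0.2417

The likelihood of the observed sequence under each hypothesis: P(data | bag A) = (1/4)(3/4) = 0.1875; P(data | bag B) = (11/12)(1/12) = 0.076389; P(data | bag C) = (3/4)(1/4) = 0.1875; P(data | bag D) = (1/12)(11/12) = 0.076389; P(data | bag E) = (5/11)(6/11) = 0.24793.
The prior-weighted likelihoods are 1/5 · 0.1875 = 0.0375, 1/5 · 0.076389 = 0.015278, 1/5 · 0.1875 = 0.0375, 1/5 · 0.076389 = 0.015278, 1/5 · 0.24793 = 0.049587; these sum to 0.15514.
Hence P(bag C | data) = (0.0375) / (0.15514) = 0.24171.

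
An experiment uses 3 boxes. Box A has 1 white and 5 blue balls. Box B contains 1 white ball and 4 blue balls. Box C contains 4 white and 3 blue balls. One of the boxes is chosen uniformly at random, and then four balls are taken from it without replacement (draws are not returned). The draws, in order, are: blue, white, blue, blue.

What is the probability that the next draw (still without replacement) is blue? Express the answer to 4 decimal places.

0.9277

Compute the likelihood of the observed sequence for each case: P(data | box A) = (5/6)(1/5)(4/4)(3/3) = 1/6; P(data | box B) = (4/5)(1/4)(3/3)(2/2) = 1/5; P(data | box C) = (3/7)(4/6)(2/5)(1/4) = 1/35.
The prior-weighted likelihoods are 1/3 · 1/6 = 1/18, 1/3 · 1/5 = 1/15, 1/3 · 1/35 = 1/105; these sum to 83/630.
Dividing through by the total gives posterior P(box A | data) = 35/83, P(box B | data) = 42/83, P(box C | data) = 6/83.
So P(blue next | data) = Σ P(blue next | H) P(H | data) = (1)(35/83) + (1)(42/83) + (0)(6/83) = 77/83.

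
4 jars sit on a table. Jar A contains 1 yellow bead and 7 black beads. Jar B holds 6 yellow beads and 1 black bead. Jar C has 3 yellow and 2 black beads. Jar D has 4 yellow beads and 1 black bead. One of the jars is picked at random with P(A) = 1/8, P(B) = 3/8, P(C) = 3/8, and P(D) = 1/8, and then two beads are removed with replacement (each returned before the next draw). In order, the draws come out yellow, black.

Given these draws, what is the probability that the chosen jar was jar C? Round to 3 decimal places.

For each hypothesis, P(data | H) works out to: P(data | jar A) = (1/8)(7/8) = 0.10938; P(data | jar B) = (6/7)(1/7) = 0.12245; P(data | jar C) = (3/5)(2/5) = 0.24; P(data | jar D) = (4/5)(1/5) = 0.16.
Weighting by the prior gives 1/8 · 0.10938 = 0.013672, 3/8 · 0.12245 = 0.045918, 3/8 · 0.24 = 0.09, 1/8 · 0.16 = 0.02; with total 0.16959.
So P(jar C | data) = (0.09) / (0.16959) = 0.53069.

0.531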